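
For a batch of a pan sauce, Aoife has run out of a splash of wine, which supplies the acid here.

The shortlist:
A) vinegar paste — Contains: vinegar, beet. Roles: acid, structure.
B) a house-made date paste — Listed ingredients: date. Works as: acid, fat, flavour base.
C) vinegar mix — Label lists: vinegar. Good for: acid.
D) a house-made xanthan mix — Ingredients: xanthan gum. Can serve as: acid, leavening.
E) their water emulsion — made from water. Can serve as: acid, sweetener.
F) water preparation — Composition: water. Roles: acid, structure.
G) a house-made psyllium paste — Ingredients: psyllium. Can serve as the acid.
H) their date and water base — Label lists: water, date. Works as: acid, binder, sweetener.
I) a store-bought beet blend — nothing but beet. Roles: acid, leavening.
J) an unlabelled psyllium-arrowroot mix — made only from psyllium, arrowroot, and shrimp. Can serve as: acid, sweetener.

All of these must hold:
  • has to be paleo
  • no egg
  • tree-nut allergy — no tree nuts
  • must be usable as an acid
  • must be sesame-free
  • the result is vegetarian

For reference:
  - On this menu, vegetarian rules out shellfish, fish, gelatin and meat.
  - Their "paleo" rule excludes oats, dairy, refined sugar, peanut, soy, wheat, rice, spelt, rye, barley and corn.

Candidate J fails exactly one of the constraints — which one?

usable as an acid: satisfied
vegetarian: has shrimp — fails
paleo: satisfied
egg-free: satisfied
tree-nut-free: satisfied
sesame-free: satisfied

vegetarian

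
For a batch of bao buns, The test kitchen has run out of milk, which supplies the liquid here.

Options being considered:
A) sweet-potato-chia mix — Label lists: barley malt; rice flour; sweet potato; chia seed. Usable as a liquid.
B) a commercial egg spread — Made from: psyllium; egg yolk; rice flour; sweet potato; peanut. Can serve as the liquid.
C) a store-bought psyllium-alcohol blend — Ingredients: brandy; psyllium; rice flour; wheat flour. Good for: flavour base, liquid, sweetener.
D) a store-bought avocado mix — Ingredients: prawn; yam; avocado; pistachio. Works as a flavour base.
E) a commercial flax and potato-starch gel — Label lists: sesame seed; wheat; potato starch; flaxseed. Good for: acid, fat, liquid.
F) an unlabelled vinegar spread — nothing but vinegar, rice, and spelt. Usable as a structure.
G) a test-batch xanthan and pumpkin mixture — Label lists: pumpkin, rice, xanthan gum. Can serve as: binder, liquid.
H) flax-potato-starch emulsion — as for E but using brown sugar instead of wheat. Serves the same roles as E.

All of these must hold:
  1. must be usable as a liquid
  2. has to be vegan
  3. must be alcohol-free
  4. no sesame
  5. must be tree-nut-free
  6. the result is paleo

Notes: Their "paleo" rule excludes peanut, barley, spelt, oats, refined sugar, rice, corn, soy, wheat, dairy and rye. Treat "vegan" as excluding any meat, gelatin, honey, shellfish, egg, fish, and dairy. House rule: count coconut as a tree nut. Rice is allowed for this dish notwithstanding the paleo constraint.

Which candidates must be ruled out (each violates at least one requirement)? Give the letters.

A: has barley malt, so not paleo — reject
B: has peanut, so not paleo; has egg yolk, so not vegan — reject
C: has wheat flour, so not paleo; has brandy, so not alcohol-free — no
D: not usable as a liquid; has prawn, so not vegan (and 1 more) — no
E: has wheat, so not paleo; has sesame seed, so not sesame-free — out
F: not usable as a liquid; has spelt, so not paleo — out
G: rice is permitted under the paleo carve-out; nothing else excluded — OK
H: has brown sugar, so not paleo; has sesame seed, so not sesame-free — out

A, B, C, D, E, F, H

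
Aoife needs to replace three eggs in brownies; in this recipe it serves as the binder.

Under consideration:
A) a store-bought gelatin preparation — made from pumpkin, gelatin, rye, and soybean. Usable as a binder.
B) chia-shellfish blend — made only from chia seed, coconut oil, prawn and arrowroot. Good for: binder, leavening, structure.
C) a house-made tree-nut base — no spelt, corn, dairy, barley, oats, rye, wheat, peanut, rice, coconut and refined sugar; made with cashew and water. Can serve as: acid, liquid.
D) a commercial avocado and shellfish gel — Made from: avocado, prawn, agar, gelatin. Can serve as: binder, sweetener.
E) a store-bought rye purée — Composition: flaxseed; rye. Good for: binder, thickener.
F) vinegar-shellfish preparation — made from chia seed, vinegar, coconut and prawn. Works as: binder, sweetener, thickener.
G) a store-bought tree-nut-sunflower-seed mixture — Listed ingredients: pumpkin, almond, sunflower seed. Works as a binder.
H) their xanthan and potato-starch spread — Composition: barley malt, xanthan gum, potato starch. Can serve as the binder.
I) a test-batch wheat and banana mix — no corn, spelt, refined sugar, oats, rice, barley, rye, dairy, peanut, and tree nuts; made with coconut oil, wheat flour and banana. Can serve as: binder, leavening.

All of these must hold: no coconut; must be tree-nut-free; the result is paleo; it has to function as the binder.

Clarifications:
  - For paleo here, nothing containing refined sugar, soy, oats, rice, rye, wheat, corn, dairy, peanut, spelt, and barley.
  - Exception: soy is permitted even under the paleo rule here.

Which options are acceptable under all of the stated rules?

D

A: has rye, so not paleo — reject
B: has coconut oil, so not coconut-free — no
C: not usable as a binder; has cashew, so not tree-nut-free — reject
D: every rule checks out — valid
E: has rye, so not paleo — reject
F: has coconut, so not coconut-free — no
G: has almond, so not tree-nut-free — reject
H: has barley malt, so not paleo — out
I: has wheat flour, so not paleo; has coconut oil, so not coconut-free — out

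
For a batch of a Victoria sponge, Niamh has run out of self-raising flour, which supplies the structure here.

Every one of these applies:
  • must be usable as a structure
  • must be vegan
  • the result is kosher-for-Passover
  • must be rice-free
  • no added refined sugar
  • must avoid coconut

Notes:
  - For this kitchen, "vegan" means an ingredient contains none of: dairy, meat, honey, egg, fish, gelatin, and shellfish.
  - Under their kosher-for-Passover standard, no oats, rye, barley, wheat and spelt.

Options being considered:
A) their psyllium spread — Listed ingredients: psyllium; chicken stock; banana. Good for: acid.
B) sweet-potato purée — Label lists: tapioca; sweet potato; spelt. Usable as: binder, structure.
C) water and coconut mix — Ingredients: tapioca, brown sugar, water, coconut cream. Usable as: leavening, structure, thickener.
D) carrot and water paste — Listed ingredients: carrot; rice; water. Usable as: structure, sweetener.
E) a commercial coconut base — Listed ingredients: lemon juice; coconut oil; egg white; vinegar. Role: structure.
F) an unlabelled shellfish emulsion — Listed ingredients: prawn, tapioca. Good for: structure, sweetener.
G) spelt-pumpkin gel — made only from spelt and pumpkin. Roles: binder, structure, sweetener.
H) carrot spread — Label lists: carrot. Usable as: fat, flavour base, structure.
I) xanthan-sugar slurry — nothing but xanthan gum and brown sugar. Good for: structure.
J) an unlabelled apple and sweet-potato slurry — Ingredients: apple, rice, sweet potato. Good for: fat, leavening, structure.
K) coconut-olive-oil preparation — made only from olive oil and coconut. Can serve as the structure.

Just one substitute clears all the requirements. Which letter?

A: not usable as a structure; has chicken stock, so not vegan — reject
B: has spelt, so not kosher-for-Passover — reject
C: has brown sugar, so not no-added-sugar; has coconut cream, so not coconut-free — no
D: has rice, so not rice-free — out
E: has egg white, so not vegan; has coconut oil, so not coconut-free — reject
F: has prawn, so not vegan — reject
G: has spelt, so not kosher-for-Passover — out
H: nothing on the exclusion list — keep
I: has brown sugar, so not no-added-sugar — no
J: has rice, so not rice-free — out
K: has coconut, so not coconut-free — no

H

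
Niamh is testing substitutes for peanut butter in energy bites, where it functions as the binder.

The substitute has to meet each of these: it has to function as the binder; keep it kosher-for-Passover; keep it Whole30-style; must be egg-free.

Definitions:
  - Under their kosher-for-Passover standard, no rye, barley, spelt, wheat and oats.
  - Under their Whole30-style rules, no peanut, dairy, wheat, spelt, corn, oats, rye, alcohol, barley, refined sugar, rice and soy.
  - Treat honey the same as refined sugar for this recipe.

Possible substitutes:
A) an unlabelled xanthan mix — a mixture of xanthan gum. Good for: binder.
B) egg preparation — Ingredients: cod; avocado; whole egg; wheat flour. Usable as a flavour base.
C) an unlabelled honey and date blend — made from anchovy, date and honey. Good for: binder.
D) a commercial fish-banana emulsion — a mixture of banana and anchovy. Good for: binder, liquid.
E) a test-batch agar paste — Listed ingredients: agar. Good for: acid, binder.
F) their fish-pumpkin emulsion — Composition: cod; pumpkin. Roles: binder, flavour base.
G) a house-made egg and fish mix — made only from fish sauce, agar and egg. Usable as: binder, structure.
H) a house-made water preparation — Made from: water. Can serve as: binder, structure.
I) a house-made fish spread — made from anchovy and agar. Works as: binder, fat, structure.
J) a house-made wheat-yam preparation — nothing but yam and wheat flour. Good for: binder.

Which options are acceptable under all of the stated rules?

A: works as a binder, kosher-for-Passover, Whole30-style — keep
B: not usable as a binder; has wheat flour, so not kosher-for-Passover (and 2 more) — no
C: has honey, so not Whole30-style — no
D: only anchovy and banana; none excluded — valid
E: only agar; none excluded — keep
F: no egg, Whole30-style — valid
G: has egg, so not egg-free — no
H: nothing on the exclusion list — OK
I: only anchovy and agar; none excluded — OK
J: has wheat flour, so not kosher-for-Passover; has wheat flour, so not Whole30-style — reject

A, D, E, F, H, I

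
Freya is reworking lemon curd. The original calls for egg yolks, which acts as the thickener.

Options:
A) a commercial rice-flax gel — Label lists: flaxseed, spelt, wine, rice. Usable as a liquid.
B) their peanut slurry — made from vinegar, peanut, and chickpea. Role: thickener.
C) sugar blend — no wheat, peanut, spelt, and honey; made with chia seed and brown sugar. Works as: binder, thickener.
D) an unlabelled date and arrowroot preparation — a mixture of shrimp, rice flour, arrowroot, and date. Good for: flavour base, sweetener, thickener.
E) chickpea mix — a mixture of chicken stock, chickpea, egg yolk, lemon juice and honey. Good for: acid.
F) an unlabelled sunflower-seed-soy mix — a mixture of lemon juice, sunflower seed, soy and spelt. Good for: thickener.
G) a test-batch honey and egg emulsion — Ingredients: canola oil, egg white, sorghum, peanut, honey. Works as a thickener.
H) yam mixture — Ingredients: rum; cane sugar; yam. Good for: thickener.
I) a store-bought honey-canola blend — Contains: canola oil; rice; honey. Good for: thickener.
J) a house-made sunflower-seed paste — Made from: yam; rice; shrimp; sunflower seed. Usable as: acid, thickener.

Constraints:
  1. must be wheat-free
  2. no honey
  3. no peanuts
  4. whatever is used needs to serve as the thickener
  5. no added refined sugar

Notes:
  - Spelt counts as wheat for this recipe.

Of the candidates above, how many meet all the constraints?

2

A: not usable as a thickener; has spelt, so not wheat-free — reject
B: has peanut, so not peanut-free — out
C: has brown sugar, so not no-added-sugar — out
D: every rule checks out — valid
E: not usable as a thickener; has honey, so not honey-free — reject
F: has spelt, so not wheat-free — out
G: has peanut, so not peanut-free; has honey, so not honey-free — no
H: has cane sugar, so not no-added-sugar — reject
I: has honey, so not honey-free — reject
J: rice and shrimp etc. — none of it excluded — OK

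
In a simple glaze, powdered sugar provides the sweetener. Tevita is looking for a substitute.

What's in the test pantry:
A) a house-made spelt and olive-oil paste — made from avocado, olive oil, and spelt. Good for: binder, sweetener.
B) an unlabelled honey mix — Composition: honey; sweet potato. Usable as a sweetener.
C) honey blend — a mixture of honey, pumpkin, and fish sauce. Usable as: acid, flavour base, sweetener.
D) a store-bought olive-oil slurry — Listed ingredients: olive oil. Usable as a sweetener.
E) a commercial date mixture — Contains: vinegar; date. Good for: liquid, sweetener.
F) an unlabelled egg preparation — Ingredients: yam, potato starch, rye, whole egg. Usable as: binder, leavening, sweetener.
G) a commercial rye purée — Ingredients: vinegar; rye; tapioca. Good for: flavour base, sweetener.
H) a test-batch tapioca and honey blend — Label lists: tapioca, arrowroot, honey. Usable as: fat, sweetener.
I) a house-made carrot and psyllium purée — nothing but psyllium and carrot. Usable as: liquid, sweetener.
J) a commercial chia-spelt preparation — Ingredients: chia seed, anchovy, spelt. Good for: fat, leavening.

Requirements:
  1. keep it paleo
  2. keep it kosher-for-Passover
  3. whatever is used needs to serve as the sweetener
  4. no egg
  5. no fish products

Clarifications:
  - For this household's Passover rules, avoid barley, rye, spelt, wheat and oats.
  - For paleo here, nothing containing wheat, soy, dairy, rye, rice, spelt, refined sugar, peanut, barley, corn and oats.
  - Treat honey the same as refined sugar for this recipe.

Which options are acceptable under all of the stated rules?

D, E, I

A: has spelt, so not kosher-for-Passover; has spelt, so not paleo — out
B: has honey, so not paleo — out
C: has honey, so not paleo; has fish sauce, so not fish-free — out
D: no egg, kosher-for-Passover — OK
E: works as a sweetener, paleo, no egg — keep
F: has rye, so not kosher-for-Passover; has rye, so not paleo (and 1 more) — reject
G: has rye, so not kosher-for-Passover; has rye, so not paleo — no
H: has honey, so not paleo — out
I: works as a sweetener, no egg, paleo — OK
J: not usable as a sweetener; has spelt, so not kosher-for-Passover (and 2 more) — out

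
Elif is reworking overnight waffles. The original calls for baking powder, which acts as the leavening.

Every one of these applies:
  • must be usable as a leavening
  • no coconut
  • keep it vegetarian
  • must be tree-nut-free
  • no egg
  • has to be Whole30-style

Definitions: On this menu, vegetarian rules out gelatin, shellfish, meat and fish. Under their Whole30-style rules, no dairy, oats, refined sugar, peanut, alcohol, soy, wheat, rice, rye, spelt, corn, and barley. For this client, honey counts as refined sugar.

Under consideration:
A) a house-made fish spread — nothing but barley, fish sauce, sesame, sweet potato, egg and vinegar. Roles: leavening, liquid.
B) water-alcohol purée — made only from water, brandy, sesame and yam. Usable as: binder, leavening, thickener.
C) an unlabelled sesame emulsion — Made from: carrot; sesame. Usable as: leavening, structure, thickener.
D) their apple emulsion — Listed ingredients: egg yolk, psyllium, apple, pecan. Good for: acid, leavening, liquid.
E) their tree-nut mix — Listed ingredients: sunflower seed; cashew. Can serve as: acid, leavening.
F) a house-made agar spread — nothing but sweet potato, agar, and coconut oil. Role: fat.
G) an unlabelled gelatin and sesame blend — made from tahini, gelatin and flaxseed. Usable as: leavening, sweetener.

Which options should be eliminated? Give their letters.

A, B, D, E, F, G

A: has fish sauce, so not vegetarian; has barley, so not Whole30-style (and 1 more) — out
B: has brandy, so not Whole30-style — out
C: only sesame and carrot; none excluded — keep
D: has egg yolk, so not egg-free; has pecan, so not tree-nut-free — no
E: has cashew, so not tree-nut-free — reject
F: not usable as a leavening; has coconut oil, so not coconut-free — out
G: has gelatin, so not vegetarian — out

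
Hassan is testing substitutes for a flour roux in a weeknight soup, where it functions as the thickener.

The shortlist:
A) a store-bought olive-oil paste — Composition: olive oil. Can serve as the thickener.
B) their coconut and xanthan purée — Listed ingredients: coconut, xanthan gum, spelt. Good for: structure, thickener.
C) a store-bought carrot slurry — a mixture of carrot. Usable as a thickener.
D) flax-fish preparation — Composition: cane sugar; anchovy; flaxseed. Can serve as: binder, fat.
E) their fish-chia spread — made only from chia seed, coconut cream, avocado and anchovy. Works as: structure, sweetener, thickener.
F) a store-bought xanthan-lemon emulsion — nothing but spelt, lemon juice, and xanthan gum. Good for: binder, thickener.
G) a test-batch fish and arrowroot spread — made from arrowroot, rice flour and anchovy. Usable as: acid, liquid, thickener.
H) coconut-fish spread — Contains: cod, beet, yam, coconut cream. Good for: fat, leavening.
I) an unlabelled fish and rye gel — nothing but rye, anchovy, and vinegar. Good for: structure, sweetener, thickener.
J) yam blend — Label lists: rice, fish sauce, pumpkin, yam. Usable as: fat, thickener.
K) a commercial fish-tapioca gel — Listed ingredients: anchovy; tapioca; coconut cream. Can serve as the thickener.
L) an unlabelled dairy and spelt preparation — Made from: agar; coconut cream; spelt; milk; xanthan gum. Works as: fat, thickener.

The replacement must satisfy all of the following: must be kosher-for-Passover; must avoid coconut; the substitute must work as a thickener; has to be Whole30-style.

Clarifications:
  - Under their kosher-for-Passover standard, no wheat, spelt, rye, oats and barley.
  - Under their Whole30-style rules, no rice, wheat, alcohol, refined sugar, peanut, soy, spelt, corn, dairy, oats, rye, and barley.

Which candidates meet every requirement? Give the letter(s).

A, C

A: only olive oil; none excluded — valid
B: has spelt, so not kosher-for-Passover; has spelt, so not Whole30-style (and 1 more) — reject
C: only carrot; none excluded — keep
D: not usable as a thickener; has cane sugar, so not Whole30-style — out
E: has coconut cream, so not coconut-free — no
F: has spelt, so not kosher-for-Passover; has spelt, so not Whole30-style — no
G: has rice flour, so not Whole30-style — out
H: not usable as a thickener; has coconut cream, so not coconut-free — no
I: has rye, so not kosher-for-Passover; has rye, so not Whole30-style — reject
J: has rice, so not Whole30-style — reject
K: has coconut cream, so not coconut-free — reject
L: has spelt, so not kosher-for-Passover; has milk, so not Whole30-style (and 1 more) — no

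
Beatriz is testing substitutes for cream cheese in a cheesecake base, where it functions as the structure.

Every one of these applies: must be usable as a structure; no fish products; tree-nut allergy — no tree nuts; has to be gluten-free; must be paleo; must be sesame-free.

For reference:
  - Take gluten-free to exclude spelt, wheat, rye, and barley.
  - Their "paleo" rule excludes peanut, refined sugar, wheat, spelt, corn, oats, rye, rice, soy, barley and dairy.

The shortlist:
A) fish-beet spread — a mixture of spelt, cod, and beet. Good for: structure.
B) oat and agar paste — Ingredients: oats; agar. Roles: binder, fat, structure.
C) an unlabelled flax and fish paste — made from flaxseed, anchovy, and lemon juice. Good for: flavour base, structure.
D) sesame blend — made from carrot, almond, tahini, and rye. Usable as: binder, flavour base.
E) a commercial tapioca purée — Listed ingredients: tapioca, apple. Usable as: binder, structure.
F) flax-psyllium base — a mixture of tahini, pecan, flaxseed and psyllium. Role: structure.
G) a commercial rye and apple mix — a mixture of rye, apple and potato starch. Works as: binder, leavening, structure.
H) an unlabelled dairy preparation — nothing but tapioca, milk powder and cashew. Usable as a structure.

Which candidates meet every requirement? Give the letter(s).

E

A: has spelt, so not gluten-free; has spelt, so not paleo (and 1 more) — no
B: has oats, so not paleo — out
C: has anchovy, so not fish-free — reject
D: not usable as a structure; has rye, so not gluten-free (and 3 more) — reject
E: only tapioca and apple; none excluded — OK
F: has tahini, so not sesame-free; has pecan, so not tree-nut-free — reject
G: has rye, so not gluten-free; has rye, so not paleo — out
H: has milk powder, so not paleo; has cashew, so not tree-nut-free — reject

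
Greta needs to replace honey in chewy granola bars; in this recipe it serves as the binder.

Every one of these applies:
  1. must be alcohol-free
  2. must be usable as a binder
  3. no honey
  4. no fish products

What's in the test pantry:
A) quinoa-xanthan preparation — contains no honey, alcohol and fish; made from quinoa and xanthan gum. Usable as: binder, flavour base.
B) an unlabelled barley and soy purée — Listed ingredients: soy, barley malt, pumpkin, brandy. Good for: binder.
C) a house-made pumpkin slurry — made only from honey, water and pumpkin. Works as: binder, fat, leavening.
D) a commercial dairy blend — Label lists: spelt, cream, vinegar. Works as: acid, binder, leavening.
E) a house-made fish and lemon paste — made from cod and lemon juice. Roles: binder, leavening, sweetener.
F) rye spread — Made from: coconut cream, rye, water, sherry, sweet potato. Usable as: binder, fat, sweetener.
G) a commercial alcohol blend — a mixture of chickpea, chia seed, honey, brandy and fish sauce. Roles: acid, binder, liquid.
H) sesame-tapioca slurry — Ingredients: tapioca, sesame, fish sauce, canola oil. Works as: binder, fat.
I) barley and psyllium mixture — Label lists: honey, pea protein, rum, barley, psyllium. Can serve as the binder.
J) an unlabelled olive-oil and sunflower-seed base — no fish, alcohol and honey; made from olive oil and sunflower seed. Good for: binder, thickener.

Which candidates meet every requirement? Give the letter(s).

A, D, J

A: all constraints satisfied — keep
B: has brandy, so not alcohol-free — out
C: has honey, so not honey-free — no
D: only cream, spelt, and vinegar; none excluded — valid
E: has cod, so not fish-free — reject
F: has sherry, so not alcohol-free — out
G: has brandy, so not alcohol-free; has honey, so not honey-free (and 1 more) — reject
H: has fish sauce, so not fish-free — reject
I: has rum, so not alcohol-free; has honey, so not honey-free — no
J: no alcohol, no honey — valid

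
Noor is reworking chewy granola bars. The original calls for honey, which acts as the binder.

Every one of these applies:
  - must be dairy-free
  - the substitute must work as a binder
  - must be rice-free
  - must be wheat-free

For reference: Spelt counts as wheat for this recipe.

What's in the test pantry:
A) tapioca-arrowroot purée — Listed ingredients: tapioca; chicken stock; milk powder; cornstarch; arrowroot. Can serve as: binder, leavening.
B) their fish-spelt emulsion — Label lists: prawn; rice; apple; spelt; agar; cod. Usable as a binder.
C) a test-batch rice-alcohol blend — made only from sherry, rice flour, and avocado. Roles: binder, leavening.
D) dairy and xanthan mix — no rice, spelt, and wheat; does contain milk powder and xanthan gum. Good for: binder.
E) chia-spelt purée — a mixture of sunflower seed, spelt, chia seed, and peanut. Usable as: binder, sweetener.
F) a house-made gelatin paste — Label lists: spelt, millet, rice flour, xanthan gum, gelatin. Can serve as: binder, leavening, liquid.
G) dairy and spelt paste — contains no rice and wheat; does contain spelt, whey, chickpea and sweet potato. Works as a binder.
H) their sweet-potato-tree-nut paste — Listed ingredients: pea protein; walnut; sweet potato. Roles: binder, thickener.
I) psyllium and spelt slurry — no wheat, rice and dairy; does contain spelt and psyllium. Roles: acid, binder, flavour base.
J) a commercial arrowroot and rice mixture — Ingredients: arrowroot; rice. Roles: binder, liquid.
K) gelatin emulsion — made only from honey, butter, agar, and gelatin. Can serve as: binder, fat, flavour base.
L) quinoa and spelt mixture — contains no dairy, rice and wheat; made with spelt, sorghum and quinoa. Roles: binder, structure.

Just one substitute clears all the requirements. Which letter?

A: has milk powder, so not dairy-free — out
B: has spelt, so not wheat-free; has rice, so not rice-free — reject
C: has rice flour, so not rice-free — no
D: has milk powder, so not dairy-free — no
E: has spelt, so not wheat-free — out
F: has spelt, so not wheat-free; has rice flour, so not rice-free — out
G: has whey, so not dairy-free; has spelt, so not wheat-free — reject
H: only walnut, sweet potato and pea protein; none excluded — valid
I: has spelt, so not wheat-free — no
J: has rice, so not rice-free — out
K: has butter, so not dairy-free — out
L: has spelt, so not wheat-free — no

H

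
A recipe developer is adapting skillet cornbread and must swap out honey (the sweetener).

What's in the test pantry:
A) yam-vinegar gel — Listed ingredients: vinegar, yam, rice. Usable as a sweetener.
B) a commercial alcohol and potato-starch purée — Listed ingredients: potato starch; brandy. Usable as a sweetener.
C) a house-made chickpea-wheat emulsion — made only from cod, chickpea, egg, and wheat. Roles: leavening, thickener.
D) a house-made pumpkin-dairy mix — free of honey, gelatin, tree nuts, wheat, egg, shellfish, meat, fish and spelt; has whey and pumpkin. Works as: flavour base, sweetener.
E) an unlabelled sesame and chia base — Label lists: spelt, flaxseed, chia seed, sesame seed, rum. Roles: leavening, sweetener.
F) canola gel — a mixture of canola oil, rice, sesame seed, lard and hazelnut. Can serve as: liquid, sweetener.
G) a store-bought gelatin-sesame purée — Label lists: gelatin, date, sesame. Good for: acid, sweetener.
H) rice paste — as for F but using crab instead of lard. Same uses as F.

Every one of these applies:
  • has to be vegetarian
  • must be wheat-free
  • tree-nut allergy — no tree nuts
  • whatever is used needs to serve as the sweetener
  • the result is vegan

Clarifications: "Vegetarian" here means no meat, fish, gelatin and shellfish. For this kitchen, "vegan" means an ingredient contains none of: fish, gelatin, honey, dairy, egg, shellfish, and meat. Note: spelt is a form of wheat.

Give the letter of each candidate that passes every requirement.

A, B

A: only rice, vinegar and yam; none excluded — valid
B: only brandy and potato starch; none excluded — valid
C: not usable as a sweetener; has cod, so not vegetarian (and 2 more) — out
D: has whey, so not vegan — out
E: has spelt, so not wheat-free — out
F: has lard, so not vegetarian; has lard, so not vegan (and 1 more) — out
G: has gelatin, so not vegetarian; has gelatin, so not vegan — out
H: has crab, so not vegetarian; has crab, so not vegan (and 1 more) — reject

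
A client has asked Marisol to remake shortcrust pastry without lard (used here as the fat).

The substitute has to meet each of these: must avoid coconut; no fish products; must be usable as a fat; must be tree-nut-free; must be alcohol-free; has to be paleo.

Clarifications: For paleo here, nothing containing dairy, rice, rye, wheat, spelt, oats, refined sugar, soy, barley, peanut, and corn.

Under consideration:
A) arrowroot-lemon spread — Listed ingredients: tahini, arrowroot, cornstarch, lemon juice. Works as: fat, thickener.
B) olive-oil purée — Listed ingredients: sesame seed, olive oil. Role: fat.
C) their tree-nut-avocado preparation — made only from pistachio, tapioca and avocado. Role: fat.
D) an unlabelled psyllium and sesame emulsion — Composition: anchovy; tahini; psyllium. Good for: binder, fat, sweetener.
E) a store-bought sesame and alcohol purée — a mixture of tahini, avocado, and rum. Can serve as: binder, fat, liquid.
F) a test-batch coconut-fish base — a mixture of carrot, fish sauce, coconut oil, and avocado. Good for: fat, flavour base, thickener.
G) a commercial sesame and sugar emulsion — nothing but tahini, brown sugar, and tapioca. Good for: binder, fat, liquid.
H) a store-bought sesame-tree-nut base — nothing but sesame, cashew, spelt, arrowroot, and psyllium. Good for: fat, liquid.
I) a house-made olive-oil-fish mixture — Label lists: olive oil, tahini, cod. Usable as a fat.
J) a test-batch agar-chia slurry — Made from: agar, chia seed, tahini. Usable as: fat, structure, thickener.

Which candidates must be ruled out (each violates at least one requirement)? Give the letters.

A: has cornstarch, so not paleo — reject
B: only sesame seed and olive oil; none excluded — OK
C: has pistachio, so not tree-nut-free — reject
D: has anchovy, so not fish-free — reject
E: has rum, so not alcohol-free — no
F: has fish sauce, so not fish-free; has coconut oil, so not coconut-free — no
G: has brown sugar, so not paleo — out
H: has spelt, so not paleo; has cashew, so not tree-nut-free — no
I: has cod, so not fish-free — reject
J: works as a fat, no fish, paleo — OK

A, C, D, E, F, G, H, I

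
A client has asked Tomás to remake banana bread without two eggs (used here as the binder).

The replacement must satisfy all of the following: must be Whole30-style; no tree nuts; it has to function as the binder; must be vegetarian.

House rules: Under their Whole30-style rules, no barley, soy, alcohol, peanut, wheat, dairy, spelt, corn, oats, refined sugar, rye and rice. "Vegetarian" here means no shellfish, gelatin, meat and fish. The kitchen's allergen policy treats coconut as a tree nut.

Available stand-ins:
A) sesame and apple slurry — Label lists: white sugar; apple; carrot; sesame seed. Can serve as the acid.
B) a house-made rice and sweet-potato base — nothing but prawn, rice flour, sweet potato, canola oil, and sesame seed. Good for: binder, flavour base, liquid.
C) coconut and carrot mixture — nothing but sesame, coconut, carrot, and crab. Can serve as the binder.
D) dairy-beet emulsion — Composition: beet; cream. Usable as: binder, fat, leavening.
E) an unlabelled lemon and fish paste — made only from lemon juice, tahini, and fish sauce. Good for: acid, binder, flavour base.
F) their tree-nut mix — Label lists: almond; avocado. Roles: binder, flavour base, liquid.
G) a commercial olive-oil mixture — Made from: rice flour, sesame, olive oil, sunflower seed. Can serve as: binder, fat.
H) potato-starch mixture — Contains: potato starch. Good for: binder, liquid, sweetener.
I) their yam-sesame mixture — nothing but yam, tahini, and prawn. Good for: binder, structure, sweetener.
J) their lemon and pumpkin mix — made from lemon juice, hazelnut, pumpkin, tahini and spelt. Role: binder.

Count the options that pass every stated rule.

A: not usable as a binder; has white sugar, so not Whole30-style — no
B: has rice flour, so not Whole30-style; has prawn, so not vegetarian — out
C: has crab, so not vegetarian; has coconut, so not tree-nut-free — no
D: has cream, so not Whole30-style — out
E: has fish sauce, so not vegetarian — no
F: has almond, so not tree-nut-free — no
G: has rice flour, so not Whole30-style — no
H: works as a binder, vegetarian, Whole30-style — valid
I: has prawn, so not vegetarian — no
J: has spelt, so not Whole30-style; has hazelnut, so not tree-nut-free — reject

1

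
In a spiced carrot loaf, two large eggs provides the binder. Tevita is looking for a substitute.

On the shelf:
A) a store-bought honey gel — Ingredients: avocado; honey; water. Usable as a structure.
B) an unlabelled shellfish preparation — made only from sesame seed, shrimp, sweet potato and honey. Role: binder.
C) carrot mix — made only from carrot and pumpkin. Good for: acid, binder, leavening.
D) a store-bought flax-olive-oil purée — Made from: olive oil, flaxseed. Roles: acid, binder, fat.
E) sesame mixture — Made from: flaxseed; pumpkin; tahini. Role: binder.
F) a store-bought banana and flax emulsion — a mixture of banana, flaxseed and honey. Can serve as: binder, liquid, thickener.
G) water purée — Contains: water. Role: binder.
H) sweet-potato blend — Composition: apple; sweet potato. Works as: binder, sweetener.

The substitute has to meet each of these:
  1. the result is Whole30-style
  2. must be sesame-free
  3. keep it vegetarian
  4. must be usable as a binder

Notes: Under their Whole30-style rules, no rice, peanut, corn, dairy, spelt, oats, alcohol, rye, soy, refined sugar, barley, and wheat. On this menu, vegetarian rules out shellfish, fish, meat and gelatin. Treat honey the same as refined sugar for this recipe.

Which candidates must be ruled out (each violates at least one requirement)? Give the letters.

A, B, E, F

A: not usable as a binder; has honey, so not Whole30-style — reject
B: has honey, so not Whole30-style; has shrimp, so not vegetarian (and 1 more) — out
C: Whole30-style, vegetarian — keep
D: works as a binder, Whole30-style, no sesame — OK
E: has tahini, so not sesame-free — no
F: has honey, so not Whole30-style — no
G: works as a binder, vegetarian, Whole30-style — OK
H: only apple and sweet potato; none excluded — OK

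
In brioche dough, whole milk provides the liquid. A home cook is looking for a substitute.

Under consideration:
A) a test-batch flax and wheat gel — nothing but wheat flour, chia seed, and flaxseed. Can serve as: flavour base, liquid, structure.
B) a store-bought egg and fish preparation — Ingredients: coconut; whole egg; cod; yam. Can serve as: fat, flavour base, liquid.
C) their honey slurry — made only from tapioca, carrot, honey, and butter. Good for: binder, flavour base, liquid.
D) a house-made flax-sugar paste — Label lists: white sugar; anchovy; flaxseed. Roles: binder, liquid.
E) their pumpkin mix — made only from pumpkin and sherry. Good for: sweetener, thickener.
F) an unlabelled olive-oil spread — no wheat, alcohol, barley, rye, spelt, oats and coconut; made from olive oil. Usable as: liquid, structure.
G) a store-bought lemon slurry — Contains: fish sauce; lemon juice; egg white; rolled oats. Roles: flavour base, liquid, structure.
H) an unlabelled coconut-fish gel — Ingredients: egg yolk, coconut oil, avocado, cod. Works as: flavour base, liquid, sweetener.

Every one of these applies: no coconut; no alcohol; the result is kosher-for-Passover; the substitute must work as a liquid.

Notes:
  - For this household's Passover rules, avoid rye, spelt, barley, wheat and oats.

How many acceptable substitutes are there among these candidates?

3

A: has wheat flour, so not kosher-for-Passover — out
B: has coconut, so not coconut-free — reject
C: works as a liquid, kosher-for-Passover, no alcohol — OK
D: nothing on the exclusion list — valid
E: not usable as a liquid; has sherry, so not alcohol-free — reject
F: no coconut, kosher-for-Passover — keep
G: has rolled oats, so not kosher-for-Passover — out
H: has coconut oil, so not coconut-free — reject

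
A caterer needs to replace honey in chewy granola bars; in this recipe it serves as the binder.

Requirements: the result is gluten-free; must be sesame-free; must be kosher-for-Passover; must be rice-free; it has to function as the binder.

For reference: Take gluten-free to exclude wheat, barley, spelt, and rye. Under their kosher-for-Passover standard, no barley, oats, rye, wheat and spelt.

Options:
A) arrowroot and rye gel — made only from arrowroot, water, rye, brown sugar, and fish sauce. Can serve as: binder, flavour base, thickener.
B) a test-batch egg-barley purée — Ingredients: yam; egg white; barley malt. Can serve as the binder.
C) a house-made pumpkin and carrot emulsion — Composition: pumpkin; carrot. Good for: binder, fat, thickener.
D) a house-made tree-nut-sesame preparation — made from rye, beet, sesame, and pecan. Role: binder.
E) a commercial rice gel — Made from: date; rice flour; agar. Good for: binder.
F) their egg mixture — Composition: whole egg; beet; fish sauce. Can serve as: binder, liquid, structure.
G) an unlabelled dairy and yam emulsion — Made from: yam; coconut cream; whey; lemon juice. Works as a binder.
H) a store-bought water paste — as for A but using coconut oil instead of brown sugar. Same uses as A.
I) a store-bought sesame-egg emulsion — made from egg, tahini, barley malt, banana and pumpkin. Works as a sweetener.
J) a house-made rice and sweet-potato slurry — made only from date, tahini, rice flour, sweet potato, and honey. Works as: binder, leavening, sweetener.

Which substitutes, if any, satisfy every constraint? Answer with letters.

A: has rye, so not gluten-free; has rye, so not kosher-for-Passover — no
B: has barley malt, so not gluten-free; has barley malt, so not kosher-for-Passover — out
C: works as a binder, no rice, no sesame — keep
D: has rye, so not gluten-free; has rye, so not kosher-for-Passover (and 1 more) — out
E: has rice flour, so not rice-free — out
F: kosher-for-Passover, gluten-free — keep
G: all constraints satisfied — valid
H: has rye, so not gluten-free; has rye, so not kosher-for-Passover — no
I: not usable as a binder; has barley malt, so not gluten-free (and 2 more) — no
J: has tahini, so not sesame-free; has rice flour, so not rice-free — no

C, F, G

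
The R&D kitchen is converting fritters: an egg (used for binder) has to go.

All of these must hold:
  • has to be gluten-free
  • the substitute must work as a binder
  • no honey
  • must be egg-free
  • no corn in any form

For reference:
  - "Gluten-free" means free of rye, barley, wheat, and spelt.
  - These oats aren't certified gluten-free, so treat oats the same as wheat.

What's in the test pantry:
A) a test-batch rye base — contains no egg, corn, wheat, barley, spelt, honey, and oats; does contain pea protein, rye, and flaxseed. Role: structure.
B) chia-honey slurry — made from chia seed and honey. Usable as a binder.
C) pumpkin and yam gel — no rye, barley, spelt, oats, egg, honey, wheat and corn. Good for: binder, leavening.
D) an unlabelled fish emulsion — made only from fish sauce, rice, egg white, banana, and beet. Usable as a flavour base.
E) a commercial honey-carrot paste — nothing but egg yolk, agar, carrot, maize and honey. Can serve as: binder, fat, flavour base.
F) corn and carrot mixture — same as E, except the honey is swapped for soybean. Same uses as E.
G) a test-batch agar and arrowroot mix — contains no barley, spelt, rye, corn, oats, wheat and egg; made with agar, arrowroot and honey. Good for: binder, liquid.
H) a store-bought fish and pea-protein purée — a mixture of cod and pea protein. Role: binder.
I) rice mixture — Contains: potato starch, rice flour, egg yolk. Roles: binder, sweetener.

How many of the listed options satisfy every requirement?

A: not usable as a binder; has rye, so not gluten-free — no
B: has honey, so not honey-free — out
C: works as a binder, no honey, no egg — keep
D: not usable as a binder; has egg white, so not egg-free — no
E: has honey, so not honey-free; has egg yolk, so not egg-free (and 1 more) — out
F: has egg yolk, so not egg-free; has maize, so not corn-free — reject
G: has honey, so not honey-free — out
H: no egg, no honey — keep
I: has egg yolk, so not egg-free — out

2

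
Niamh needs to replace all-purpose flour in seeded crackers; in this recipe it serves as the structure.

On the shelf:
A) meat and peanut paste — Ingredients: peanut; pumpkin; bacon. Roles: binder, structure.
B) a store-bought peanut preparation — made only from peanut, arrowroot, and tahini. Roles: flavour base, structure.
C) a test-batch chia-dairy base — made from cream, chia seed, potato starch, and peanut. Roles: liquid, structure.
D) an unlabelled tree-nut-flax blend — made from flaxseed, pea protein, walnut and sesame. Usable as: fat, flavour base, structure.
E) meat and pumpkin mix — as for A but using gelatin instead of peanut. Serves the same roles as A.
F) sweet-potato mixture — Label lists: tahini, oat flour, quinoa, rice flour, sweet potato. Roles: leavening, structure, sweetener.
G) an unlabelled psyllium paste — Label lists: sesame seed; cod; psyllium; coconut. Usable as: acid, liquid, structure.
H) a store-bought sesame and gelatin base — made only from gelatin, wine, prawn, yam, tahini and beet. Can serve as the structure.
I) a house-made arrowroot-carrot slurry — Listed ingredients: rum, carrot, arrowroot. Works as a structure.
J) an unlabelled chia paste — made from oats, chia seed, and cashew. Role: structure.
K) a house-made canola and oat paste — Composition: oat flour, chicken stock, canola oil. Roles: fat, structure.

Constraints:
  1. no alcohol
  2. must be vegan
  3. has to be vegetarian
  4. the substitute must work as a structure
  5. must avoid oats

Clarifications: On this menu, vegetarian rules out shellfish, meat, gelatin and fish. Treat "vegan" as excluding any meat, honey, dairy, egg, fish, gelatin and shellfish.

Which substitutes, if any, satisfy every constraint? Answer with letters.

A: has bacon, so not vegetarian; has bacon, so not vegan — reject
B: nothing on the exclusion list — OK
C: has cream, so not vegan — no
D: nothing on the exclusion list — keep
E: has gelatin, so not vegetarian; has gelatin, so not vegan — out
F: has oat flour, so not oat-free — no
G: has cod, so not vegetarian; has cod, so not vegan — out
H: has gelatin, so not vegetarian; has gelatin, so not vegan (and 1 more) — out
I: has rum, so not alcohol-free — reject
J: has oats, so not oat-free — no
K: has chicken stock, so not vegetarian; has chicken stock, so not vegan (and 1 more) — no

B, D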